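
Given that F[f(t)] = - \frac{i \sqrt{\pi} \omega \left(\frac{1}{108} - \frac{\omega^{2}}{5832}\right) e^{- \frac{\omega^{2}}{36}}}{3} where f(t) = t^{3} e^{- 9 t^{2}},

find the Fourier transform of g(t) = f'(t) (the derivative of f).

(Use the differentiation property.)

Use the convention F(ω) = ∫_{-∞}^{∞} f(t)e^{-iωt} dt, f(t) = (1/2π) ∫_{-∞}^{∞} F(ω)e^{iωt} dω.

F[g](ω) = \frac{\sqrt{\pi} \omega^{2} \left(54 - \omega^{2}\right) e^{- \frac{\omega^{2}}{36}}}{17496}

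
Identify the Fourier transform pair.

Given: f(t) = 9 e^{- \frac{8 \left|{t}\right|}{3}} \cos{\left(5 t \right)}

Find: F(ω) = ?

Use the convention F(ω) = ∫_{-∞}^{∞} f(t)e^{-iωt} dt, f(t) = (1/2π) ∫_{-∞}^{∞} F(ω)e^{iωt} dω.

F(ω) = \frac{432 \left(9 \omega^{2} + 289\right)}{81 \omega^{4} - 2898 \omega^{2} + 83521}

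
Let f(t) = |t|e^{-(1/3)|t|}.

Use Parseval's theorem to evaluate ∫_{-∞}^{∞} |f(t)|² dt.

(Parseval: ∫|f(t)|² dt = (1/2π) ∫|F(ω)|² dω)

∫|f(t)|² dt = \frac{27}{2}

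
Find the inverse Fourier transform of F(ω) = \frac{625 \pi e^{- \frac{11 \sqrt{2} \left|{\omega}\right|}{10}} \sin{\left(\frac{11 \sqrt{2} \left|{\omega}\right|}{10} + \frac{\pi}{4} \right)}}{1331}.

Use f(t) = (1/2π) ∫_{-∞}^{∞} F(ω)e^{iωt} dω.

f(t) = \frac{5}{t^{4} + \frac{14641}{625}}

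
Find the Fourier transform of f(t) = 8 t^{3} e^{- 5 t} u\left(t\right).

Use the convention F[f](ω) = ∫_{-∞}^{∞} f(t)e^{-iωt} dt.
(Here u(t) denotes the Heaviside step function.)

F(ω) = \frac{48}{\left(i \omega + 5\right)^{4}}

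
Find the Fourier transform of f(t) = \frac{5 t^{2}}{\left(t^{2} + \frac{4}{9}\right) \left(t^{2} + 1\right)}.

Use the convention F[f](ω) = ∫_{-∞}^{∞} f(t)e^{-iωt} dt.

F(ω) = 9 \pi e^{- \left|{\omega}\right|} - 6 \pi e^{- \frac{2 \left|{\omega}\right|}{3}}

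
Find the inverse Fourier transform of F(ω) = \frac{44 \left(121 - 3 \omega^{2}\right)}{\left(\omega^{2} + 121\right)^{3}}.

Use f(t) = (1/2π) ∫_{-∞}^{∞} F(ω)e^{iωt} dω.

f(t) = t^{2} e^{- 11 \left|{t}\right|}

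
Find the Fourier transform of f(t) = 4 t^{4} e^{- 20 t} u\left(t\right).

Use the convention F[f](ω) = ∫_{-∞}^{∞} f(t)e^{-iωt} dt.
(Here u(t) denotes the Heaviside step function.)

F(ω) = \frac{96}{\left(i \omega + 20\right)^{5}}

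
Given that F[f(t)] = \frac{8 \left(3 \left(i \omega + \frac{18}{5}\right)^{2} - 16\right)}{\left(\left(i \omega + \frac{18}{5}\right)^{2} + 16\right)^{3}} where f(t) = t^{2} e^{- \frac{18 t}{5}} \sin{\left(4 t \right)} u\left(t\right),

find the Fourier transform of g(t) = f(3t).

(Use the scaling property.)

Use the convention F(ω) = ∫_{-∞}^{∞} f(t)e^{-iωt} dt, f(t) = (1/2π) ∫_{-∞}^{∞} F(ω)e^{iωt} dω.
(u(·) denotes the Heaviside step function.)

F[g](ω) = \frac{405000 \left(\left(5 i \omega + 54\right)^{2} - 1200\right)}{\left(\left(5 i \omega + 54\right)^{2} + 3600\right)^{3}}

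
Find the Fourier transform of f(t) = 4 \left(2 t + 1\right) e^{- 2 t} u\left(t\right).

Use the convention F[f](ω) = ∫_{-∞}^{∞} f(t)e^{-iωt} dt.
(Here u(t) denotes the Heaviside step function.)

F(ω) = \frac{4 \left(- i \omega - 4\right)}{\omega^{2} - 4 i \omega - 4}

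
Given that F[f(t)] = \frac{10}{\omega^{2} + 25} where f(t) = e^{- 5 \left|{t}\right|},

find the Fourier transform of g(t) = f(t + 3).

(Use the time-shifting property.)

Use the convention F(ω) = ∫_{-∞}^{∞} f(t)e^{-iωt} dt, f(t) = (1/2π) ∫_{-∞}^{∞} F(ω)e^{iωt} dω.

F[g](ω) = \frac{10 e^{3 i \omega}}{\omega^{2} + 25}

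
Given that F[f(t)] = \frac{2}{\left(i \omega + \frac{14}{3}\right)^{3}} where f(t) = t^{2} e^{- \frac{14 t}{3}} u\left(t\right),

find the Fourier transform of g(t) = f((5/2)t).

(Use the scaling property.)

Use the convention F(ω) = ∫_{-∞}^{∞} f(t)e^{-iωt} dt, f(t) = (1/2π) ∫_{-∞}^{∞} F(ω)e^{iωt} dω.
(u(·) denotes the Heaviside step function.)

F[g](ω) = \frac{675}{2 \left(3 i \omega + 35\right)^{3}}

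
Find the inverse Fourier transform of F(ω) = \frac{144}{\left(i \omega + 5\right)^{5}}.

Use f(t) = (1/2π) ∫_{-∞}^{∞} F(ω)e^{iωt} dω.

f(t) = 6 t^{4} e^{- 5 t} u\left(t\right)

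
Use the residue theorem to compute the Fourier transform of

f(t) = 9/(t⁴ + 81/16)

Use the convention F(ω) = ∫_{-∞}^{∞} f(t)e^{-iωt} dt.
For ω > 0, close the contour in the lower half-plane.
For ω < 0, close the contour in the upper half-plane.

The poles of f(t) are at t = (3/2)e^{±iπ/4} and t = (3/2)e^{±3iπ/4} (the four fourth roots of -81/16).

Let g(z) = f(z)e^{-iωz}; for large |z| the factor e^{-iωz} decays in the lower half-plane when ω > 0 and in the upper half-plane when ω < 0.

Case ω > 0 (lower half-plane, clockwise contour ⇒ F(ω) = -2πi·ΣRes):
  Res_{z = - \frac{3 \sqrt{2}}{4} - \frac{3 \sqrt{2} i}{4}} g(z) = \frac{\sqrt{2} \left(1 + i\right) e^{\frac{3 \sqrt{2} \omega \left(-1 + i\right)}{4}}}{3}
  Res_{z = \frac{3 \sqrt{2}}{4} - \frac{3 \sqrt{2} i}{4}} g(z) = \frac{\sqrt{2} \left(-1 + i\right) e^{- \frac{3 \sqrt{2} \omega \left(1 + i\right)}{4}}}{3}
  F(ω) = -2πi·ΣRes = \frac{2 \sqrt{2} \pi \left(\left(1 - i\right) e^{\frac{3 \sqrt{2} i \omega}{2}} + 1 + i\right) e^{- \frac{3 \sqrt{2} \omega \left(1 + i\right)}{4}}}{3} = \frac{8 \pi e^{- \frac{3 \sqrt{2} \omega}{4}} \sin{\left(\frac{3 \sqrt{2} \omega}{4} + \frac{\pi}{4} \right)}}{3}

Case ω < 0 (upper half-plane, counterclockwise contour ⇒ F(ω) = +2πi·ΣRes):
  Res_{z = \frac{3 \sqrt{2}}{4} + \frac{3 \sqrt{2} i}{4}} g(z) = - \frac{\sqrt{2} \left(1 + i\right) e^{\frac{3 \sqrt{2} \omega \left(1 - i\right)}{4}}}{3}
  Res_{z = - \frac{3 \sqrt{2}}{4} + \frac{3 \sqrt{2} i}{4}} g(z) = \frac{\sqrt{2} \left(1 - i\right) e^{\frac{3 \sqrt{2} \omega \left(1 + i\right)}{4}}}{3}
  F(ω) = 2πi·ΣRes = - \frac{2 \sqrt{2} i \pi \left(\left(1 + i\right) e^{\frac{3 \sqrt{2} \omega \left(1 - i\right)}{4}} - \left(1 - i\right) e^{\frac{3 \sqrt{2} \omega \left(1 + i\right)}{4}}\right)}{3} = \frac{8 \pi e^{\frac{3 \sqrt{2} \omega}{4}} \cos{\left(\frac{3 \sqrt{2} \omega}{4} + \frac{\pi}{4} \right)}}{3}

Both cases combine into a single formula in |ω|:

F(ω) = \frac{8 \pi e^{- \frac{3 \sqrt{2} \left|{\omega}\right|}{4}} \sin{\left(\frac{3 \sqrt{2} \left|{\omega}\right|}{4} + \frac{\pi}{4} \right)}}{3}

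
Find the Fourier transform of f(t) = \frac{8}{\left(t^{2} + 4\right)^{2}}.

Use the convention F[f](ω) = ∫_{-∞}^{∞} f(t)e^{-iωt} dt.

F(ω) = \frac{\pi \left(2 \left|{\omega}\right| + 1\right) e^{- 2 \left|{\omega}\right|}}{2}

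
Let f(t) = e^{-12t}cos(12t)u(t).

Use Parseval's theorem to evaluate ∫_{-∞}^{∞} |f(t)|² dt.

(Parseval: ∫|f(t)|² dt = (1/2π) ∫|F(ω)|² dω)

∫|f(t)|² dt = \frac{1}{32}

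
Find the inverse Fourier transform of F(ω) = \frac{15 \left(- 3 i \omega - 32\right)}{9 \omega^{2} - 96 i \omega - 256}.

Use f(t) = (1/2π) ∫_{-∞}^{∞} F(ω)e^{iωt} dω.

f(t) = 5 \left(\frac{16 t}{3} + 1\right) e^{- \frac{16 t}{3}} u\left(t\right)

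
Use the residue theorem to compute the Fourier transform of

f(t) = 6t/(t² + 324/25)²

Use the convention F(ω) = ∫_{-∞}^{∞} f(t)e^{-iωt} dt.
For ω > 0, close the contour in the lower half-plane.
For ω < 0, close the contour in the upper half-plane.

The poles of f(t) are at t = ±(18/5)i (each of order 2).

Let g(z) = f(z)e^{-iωz}; for large |z| the factor e^{-iωz} decays in the lower half-plane when ω > 0 and in the upper half-plane when ω < 0.

Case ω > 0 (lower half-plane, clockwise contour ⇒ F(ω) = -2πi·ΣRes):
  Res_{z = - \frac{18 i}{5}} g(z) = \frac{5 \omega e^{- \frac{18 \omega}{5}}}{12} (pole of order 2)
  F(ω) = -2πi·ΣRes = - \frac{5 i \pi \omega e^{- \frac{18 \omega}{5}}}{6}

Case ω < 0 (upper half-plane, counterclockwise contour ⇒ F(ω) = +2πi·ΣRes):
  Res_{z = \frac{18 i}{5}} g(z) = - \frac{5 \omega e^{\frac{18 \omega}{5}}}{12} (pole of order 2)
  F(ω) = 2πi·ΣRes = - \frac{5 i \pi \omega e^{\frac{18 \omega}{5}}}{6}

Both cases combine into a single formula in |ω|:

F(ω) = - \frac{5 i \pi \omega e^{- \frac{18 \left|{\omega}\right|}{5}}}{6}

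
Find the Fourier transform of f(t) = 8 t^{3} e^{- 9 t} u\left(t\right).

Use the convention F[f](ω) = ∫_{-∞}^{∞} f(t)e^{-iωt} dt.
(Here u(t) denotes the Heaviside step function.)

F(ω) = \frac{48}{\left(i \omega + 9\right)^{4}}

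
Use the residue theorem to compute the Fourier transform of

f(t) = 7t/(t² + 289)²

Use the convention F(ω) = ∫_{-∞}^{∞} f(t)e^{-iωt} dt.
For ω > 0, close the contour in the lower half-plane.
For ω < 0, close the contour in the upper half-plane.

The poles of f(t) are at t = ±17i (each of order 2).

Let g(z) = f(z)e^{-iωz}; for large |z| the factor e^{-iωz} decays in the lower half-plane when ω > 0 and in the upper half-plane when ω < 0.

Case ω > 0 (lower half-plane, clockwise contour ⇒ F(ω) = -2πi·ΣRes):
  Res_{z = - 17 i} g(z) = \frac{7 \omega e^{- 17 \omega}}{68} (pole of order 2)
  F(ω) = -2πi·ΣRes = - \frac{7 i \pi \omega e^{- 17 \omega}}{34}

Case ω < 0 (upper half-plane, counterclockwise contour ⇒ F(ω) = +2πi·ΣRes):
  Res_{z = 17 i} g(z) = - \frac{7 \omega e^{17 \omega}}{68} (pole of order 2)
  F(ω) = 2πi·ΣRes = - \frac{7 i \pi \omega e^{17 \omega}}{34}

Both cases combine into a single formula in |ω|:

F(ω) = - \frac{7 i \pi \omega e^{- 17 \left|{\omega}\right|}}{34}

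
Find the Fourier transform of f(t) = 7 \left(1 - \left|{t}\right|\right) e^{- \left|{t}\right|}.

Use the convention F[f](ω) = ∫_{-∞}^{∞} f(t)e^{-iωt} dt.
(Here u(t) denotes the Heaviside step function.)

F(ω) = \frac{28 \omega^{2}}{\left(\omega^{2} + 1\right)^{2}}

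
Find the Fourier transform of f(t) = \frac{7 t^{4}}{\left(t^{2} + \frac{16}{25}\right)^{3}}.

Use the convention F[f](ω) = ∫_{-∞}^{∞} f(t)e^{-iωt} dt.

F(ω) = \frac{7 \pi \left(16 \omega^{2} - 100 \left|{\omega}\right| + 75\right) e^{- \frac{4 \left|{\omega}\right|}{5}}}{160}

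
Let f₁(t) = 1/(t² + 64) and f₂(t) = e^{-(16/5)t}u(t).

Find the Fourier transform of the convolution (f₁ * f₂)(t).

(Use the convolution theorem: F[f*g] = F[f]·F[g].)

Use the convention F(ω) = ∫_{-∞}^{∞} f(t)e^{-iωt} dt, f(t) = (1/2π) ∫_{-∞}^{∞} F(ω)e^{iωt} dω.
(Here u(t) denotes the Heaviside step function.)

F[f₁*f₂](ω) = \frac{5 \pi e^{- 8 \left|{\omega}\right|}}{8 \left(5 i \omega + 16\right)}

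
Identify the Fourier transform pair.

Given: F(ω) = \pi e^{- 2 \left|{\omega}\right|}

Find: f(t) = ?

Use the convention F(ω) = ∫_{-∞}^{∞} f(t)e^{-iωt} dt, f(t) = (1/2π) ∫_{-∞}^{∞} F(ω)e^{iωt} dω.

f(t) = \frac{2}{t^{2} + 4}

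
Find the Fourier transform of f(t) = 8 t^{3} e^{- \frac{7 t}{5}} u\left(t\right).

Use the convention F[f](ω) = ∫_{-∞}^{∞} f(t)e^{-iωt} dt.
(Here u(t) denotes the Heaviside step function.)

F(ω) = \frac{30000}{\left(5 i \omega + 7\right)^{4}}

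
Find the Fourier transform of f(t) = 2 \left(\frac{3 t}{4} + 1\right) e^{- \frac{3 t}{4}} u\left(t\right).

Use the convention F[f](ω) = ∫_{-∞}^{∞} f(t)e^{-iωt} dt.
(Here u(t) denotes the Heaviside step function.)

F(ω) = \frac{16 \left(- 2 i \omega - 3\right)}{16 \omega^{2} - 24 i \omega - 9}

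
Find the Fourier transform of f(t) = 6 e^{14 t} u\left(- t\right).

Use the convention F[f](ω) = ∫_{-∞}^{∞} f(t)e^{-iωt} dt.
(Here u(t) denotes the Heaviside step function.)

F(ω) = - \frac{6}{i \omega - 14}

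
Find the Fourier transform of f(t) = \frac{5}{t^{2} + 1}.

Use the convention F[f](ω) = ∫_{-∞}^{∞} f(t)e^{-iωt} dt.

F(ω) = 5 \pi e^{- \left|{\omega}\right|}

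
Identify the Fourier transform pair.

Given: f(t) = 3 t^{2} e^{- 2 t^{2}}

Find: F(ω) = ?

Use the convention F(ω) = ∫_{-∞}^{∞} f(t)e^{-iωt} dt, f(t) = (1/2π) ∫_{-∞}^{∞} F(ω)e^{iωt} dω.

F(ω) = \frac{3 \sqrt{2} \sqrt{\pi} \left(4 - \omega^{2}\right) e^{- \frac{\omega^{2}}{8}}}{32}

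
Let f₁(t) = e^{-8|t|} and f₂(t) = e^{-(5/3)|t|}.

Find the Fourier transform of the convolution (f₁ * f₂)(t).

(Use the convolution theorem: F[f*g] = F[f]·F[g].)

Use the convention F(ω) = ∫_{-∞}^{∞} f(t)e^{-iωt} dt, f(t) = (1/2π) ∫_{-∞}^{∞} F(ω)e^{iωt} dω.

F[f₁*f₂](ω) = \frac{480}{\left(\omega^{2} + 64\right) \left(9 \omega^{2} + 25\right)}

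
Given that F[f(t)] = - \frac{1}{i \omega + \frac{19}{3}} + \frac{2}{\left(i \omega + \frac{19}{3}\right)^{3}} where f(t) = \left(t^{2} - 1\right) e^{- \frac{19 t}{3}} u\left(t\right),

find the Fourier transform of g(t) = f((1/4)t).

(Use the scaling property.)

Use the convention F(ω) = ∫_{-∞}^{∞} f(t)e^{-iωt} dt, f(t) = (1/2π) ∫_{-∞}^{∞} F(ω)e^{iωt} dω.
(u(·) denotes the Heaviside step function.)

F[g](ω) = \frac{12 \left(216 i \omega - \left(12 i \omega + 19\right)^{3} + 342\right)}{\left(12 i \omega + 19\right)^{4}}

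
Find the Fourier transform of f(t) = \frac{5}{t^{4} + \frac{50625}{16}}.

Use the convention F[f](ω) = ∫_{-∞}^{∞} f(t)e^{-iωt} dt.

F(ω) = \frac{8 \pi e^{- \frac{15 \sqrt{2} \left|{\omega}\right|}{4}} \sin{\left(\frac{15 \sqrt{2} \left|{\omega}\right|}{4} + \frac{\pi}{4} \right)}}{675}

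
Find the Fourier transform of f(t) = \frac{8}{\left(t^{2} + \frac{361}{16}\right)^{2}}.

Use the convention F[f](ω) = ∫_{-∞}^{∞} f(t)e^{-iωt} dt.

F(ω) = \frac{64 \pi \left(19 \left|{\omega}\right| + 4\right) e^{- \frac{19 \left|{\omega}\right|}{4}}}{6859}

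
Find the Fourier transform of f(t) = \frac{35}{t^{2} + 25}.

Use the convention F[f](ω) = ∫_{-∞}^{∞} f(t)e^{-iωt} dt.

F(ω) = 7 \pi e^{- 5 \left|{\omega}\right|}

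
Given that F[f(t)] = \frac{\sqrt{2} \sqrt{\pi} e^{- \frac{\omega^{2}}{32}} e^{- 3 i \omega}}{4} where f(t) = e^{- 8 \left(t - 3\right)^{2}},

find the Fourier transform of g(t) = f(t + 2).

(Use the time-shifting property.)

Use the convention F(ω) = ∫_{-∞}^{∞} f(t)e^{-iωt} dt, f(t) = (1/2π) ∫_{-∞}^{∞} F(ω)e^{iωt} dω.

F[g](ω) = \frac{\sqrt{2} \sqrt{\pi} e^{- \omega \left(\frac{\omega}{32} + i\right)}}{4}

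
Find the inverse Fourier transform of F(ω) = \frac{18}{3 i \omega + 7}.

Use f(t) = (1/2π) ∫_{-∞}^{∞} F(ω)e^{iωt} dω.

f(t) = 6 e^{- \frac{7 t}{3}} u\left(t\right)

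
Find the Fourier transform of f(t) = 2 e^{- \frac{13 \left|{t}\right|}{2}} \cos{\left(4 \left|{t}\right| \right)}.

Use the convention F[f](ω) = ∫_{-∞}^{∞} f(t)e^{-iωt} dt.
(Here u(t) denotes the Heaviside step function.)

F(ω) = \frac{104 \left(4 \omega^{2} + 233\right)}{16 \omega^{4} + 840 \omega^{2} + 54289}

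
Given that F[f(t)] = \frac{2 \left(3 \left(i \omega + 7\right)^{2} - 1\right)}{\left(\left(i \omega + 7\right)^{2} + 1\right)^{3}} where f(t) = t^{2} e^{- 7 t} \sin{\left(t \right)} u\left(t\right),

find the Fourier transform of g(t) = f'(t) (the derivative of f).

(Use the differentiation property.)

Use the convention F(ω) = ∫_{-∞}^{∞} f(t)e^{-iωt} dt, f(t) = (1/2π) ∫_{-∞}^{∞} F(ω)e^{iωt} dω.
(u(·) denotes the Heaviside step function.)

F[g](ω) = \frac{2 i \omega \left(3 \left(i \omega + 7\right)^{2} - 1\right)}{\left(\left(i \omega + 7\right)^{2} + 1\right)^{3}}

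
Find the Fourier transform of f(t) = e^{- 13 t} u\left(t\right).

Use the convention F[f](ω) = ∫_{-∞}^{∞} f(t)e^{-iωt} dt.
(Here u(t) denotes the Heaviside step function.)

F(ω) = \frac{1}{i \omega + 13}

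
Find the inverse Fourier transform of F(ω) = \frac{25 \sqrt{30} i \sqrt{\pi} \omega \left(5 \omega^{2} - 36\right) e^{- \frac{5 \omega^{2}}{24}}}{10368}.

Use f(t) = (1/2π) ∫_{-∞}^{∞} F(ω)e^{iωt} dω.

f(t) = t^{3} e^{- \frac{6 t^{2}}{5}}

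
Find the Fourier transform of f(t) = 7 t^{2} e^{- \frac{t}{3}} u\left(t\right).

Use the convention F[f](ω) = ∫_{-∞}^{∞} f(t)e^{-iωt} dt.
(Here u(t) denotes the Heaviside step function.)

F(ω) = \frac{378}{\left(3 i \omega + 1\right)^{3}}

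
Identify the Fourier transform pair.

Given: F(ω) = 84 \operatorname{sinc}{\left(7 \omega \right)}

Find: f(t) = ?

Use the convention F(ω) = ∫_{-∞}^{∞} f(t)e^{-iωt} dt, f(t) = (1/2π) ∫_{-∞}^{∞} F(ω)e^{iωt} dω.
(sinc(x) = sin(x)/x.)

f(t) = 6 \left(\begin{cases} 1 & \text{for}\: \left|{t}\right| < 7 \\0 & \text{otherwise} \end{cases}\right)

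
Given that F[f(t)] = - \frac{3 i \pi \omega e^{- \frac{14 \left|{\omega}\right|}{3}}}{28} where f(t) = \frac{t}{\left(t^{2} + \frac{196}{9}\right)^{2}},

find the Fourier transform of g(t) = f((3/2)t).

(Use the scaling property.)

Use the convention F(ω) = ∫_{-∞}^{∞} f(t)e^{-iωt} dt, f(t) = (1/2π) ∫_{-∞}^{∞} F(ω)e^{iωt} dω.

F[g](ω) = - \frac{i \pi \omega e^{- \frac{28 \left|{\omega}\right|}{9}}}{21}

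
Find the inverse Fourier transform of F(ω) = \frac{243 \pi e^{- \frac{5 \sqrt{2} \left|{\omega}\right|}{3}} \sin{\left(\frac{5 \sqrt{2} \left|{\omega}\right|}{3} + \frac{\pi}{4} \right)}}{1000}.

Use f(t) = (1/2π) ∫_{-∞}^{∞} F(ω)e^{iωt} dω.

f(t) = \frac{9}{t^{4} + \frac{10000}{81}}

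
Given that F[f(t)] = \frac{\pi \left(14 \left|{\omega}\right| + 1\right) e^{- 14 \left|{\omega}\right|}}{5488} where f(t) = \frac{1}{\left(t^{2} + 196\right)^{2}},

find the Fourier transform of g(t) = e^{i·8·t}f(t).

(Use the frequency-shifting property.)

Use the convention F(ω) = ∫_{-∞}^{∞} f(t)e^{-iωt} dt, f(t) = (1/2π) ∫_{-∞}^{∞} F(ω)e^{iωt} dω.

F[g](ω) = \frac{\pi \left(14 \left|{\omega - 8}\right| + 1\right) e^{- 14 \left|{\omega - 8}\right|}}{5488}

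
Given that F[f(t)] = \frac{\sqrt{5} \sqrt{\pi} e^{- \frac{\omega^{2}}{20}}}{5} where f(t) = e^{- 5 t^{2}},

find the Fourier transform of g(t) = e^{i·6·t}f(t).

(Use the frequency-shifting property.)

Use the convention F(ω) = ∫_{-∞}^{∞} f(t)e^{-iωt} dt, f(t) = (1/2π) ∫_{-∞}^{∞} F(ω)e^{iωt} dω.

F[g](ω) = \frac{\sqrt{5} \sqrt{\pi} e^{- \frac{\left(\omega - 6\right)^{2}}{20}}}{5}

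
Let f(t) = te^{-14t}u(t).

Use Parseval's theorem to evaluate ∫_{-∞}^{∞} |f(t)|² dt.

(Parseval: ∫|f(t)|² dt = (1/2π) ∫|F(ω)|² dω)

∫|f(t)|² dt = \frac{1}{10976}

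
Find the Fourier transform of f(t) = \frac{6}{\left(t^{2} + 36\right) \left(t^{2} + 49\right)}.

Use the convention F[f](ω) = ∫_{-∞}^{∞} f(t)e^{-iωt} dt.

F(ω) = \frac{\pi \left(7 e^{\left|{\omega}\right|} - 6\right) e^{- 7 \left|{\omega}\right|}}{91}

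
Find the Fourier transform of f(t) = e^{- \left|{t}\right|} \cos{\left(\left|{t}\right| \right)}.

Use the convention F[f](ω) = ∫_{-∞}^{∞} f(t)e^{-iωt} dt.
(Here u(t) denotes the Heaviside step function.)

F(ω) = \frac{2 \left(\omega^{2} + 2\right)}{\omega^{4} + 4}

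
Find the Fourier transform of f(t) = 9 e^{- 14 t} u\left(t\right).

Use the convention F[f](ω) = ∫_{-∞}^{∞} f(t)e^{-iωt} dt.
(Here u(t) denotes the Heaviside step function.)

F(ω) = \frac{9}{i \omega + 14}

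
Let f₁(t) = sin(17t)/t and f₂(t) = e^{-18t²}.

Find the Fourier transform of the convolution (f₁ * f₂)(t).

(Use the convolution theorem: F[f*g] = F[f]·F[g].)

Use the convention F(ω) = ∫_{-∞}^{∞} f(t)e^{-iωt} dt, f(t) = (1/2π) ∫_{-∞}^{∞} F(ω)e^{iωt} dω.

F[f₁*f₂](ω) = \begin{cases} \frac{\sqrt{2} \pi^{\frac{3}{2}} e^{- \frac{\omega^{2}}{72}}}{6} & \text{for}\: \omega > -17 \wedge \omega < 17 \\0 & \text{otherwise} \end{cases}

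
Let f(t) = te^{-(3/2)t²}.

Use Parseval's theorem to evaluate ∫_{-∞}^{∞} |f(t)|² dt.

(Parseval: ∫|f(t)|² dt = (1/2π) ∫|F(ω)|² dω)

∫|f(t)|² dt = \frac{\sqrt{3} \sqrt{\pi}}{18}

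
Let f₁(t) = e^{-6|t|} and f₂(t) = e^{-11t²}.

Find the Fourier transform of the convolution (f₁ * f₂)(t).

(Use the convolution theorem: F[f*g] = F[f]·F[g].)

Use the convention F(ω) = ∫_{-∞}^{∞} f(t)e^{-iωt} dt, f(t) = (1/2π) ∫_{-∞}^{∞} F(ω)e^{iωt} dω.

F[f₁*f₂](ω) = \frac{12 \sqrt{11} \sqrt{\pi} e^{- \frac{\omega^{2}}{44}}}{11 \left(\omega^{2} + 36\right)}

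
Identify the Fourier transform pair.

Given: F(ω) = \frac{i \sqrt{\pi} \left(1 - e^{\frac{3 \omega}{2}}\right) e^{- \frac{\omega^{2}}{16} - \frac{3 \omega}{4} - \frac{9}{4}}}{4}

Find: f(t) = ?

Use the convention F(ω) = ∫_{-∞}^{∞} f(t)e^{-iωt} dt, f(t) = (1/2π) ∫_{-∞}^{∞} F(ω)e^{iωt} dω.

f(t) = e^{- 4 t^{2}} \sin{\left(6 t \right)}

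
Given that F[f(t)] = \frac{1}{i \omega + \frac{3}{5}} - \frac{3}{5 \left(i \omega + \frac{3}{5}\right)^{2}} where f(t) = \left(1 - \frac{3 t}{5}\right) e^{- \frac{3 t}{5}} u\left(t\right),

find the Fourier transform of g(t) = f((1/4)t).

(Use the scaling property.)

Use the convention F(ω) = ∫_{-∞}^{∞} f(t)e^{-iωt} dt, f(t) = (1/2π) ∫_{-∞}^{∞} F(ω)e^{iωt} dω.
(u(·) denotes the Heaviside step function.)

F[g](ω) = \frac{400 i \omega}{- 400 \omega^{2} + 120 i \omega + 9}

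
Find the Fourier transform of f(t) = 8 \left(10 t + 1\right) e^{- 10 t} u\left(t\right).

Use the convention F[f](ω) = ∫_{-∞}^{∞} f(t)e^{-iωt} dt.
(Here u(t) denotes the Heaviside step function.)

F(ω) = \frac{8 \left(- i \omega - 20\right)}{\omega^{2} - 20 i \omega - 100}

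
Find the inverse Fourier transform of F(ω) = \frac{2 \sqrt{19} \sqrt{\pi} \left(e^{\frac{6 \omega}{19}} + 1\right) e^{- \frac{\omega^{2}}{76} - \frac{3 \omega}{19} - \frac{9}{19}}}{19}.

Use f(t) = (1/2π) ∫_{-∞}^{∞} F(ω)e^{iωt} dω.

f(t) = 4 e^{- 19 t^{2}} \cos{\left(6 t \right)}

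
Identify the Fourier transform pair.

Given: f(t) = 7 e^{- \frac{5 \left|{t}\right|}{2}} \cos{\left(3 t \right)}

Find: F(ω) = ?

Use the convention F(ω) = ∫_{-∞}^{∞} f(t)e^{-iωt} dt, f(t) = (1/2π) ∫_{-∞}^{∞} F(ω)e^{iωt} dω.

F(ω) = \frac{140 \left(4 \omega^{2} + 61\right)}{16 \omega^{4} - 88 \omega^{2} + 3721}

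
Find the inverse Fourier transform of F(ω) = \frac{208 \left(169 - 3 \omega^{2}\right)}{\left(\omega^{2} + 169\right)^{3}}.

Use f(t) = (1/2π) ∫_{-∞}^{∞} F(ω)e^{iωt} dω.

f(t) = 4 t^{2} e^{- 13 \left|{t}\right|}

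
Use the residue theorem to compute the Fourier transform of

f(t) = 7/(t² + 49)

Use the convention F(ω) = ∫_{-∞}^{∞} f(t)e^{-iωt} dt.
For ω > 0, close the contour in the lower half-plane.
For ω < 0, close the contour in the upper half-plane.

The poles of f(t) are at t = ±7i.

Let g(z) = f(z)e^{-iωz}; for large |z| the factor e^{-iωz} decays in the lower half-plane when ω > 0 and in the upper half-plane when ω < 0.

Case ω > 0 (lower half-plane, clockwise contour ⇒ F(ω) = -2πi·ΣRes):
  Res_{z = - 7 i} g(z) = \frac{i e^{- 7 \omega}}{2}
  F(ω) = -2πi·ΣRes = \pi e^{- 7 \omega}

Case ω < 0 (upper half-plane, counterclockwise contour ⇒ F(ω) = +2πi·ΣRes):
  Res_{z = 7 i} g(z) = - \frac{i e^{7 \omega}}{2}
  F(ω) = 2πi·ΣRes = \pi e^{7 \omega}

Both cases combine into a single formula in |ω|:

F(ω) = \pi e^{- 7 \left|{\omega}\right|}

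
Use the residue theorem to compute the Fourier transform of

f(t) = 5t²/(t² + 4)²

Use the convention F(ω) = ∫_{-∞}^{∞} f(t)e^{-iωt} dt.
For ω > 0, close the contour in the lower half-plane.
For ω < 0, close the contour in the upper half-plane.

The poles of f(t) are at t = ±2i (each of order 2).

Let g(z) = f(z)e^{-iωz}; for large |z| the factor e^{-iωz} decays in the lower half-plane when ω > 0 and in the upper half-plane when ω < 0.

Case ω > 0 (lower half-plane, clockwise contour ⇒ F(ω) = -2πi·ΣRes):
  Res_{z = - 2 i} g(z) = \frac{5 i \left(1 - 2 \omega\right) e^{- 2 \omega}}{8} (pole of order 2)
  F(ω) = -2πi·ΣRes = \frac{5 \pi \left(1 - 2 \omega\right) e^{- 2 \omega}}{4}

Case ω < 0 (upper half-plane, counterclockwise contour ⇒ F(ω) = +2πi·ΣRes):
  Res_{z = 2 i} g(z) = \frac{5 i \left(- 2 \omega - 1\right) e^{2 \omega}}{8} (pole of order 2)
  F(ω) = 2πi·ΣRes = \frac{5 \pi \left(2 \omega + 1\right) e^{2 \omega}}{4}

Both cases combine into a single formula in |ω|:

F(ω) = \frac{5 \pi \left(1 - 2 \left|{\omega}\right|\right) e^{- 2 \left|{\omega}\right|}}{4}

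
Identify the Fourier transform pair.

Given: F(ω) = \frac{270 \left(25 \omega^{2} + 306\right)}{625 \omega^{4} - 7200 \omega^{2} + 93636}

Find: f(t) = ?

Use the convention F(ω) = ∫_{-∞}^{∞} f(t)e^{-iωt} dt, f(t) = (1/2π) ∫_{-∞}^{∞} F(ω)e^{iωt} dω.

f(t) = 3 e^{- \frac{9 \left|{t}\right|}{5}} \cos{\left(3 t \right)}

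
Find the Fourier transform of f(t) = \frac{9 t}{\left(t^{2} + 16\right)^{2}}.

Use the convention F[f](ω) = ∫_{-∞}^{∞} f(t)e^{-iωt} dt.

F(ω) = - \frac{9 i \pi \omega e^{- 4 \left|{\omega}\right|}}{8}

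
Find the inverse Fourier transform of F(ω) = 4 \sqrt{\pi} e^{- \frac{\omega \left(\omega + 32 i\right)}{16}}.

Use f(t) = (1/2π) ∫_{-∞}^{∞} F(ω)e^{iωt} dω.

f(t) = 8 e^{- 4 \left(t - 2\right)^{2}}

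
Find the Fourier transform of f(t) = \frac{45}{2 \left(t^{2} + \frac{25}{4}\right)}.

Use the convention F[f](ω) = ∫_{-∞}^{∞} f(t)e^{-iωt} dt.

F(ω) = 9 \pi e^{- \frac{5 \left|{\omega}\right|}{2}}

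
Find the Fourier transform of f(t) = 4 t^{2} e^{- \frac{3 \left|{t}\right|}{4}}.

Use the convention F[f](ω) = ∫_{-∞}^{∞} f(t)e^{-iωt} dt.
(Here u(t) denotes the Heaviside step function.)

F(ω) = \frac{9216 \left(3 - 16 \omega^{2}\right)}{\left(16 \omega^{2} + 9\right)^{3}}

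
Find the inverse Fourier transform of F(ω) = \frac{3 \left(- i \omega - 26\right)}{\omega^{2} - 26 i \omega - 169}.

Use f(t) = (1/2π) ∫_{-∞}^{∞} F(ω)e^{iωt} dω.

f(t) = 3 \left(13 t + 1\right) e^{- 13 t} u\left(t\right)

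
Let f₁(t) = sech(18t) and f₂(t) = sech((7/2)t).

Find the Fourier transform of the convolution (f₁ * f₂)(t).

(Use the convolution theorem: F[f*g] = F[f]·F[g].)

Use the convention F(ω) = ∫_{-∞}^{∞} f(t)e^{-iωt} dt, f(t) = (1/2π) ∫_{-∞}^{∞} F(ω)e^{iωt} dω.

F[f₁*f₂](ω) = \frac{\pi^{2}}{63 \cosh{\left(\frac{\pi \omega}{36} \right)} \cosh{\left(\frac{\pi \omega}{7} \right)}}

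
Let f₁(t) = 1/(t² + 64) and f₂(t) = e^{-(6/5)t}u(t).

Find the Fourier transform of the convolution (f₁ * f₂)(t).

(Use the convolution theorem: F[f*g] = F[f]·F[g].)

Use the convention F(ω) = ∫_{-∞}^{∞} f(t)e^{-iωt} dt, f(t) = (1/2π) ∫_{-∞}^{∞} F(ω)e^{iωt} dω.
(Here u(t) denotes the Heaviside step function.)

F[f₁*f₂](ω) = \frac{5 \pi e^{- 8 \left|{\omega}\right|}}{8 \left(5 i \omega + 6\right)}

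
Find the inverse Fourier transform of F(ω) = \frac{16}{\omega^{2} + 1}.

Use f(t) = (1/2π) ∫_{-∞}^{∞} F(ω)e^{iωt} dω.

f(t) = 8 e^{- \left|{t}\right|}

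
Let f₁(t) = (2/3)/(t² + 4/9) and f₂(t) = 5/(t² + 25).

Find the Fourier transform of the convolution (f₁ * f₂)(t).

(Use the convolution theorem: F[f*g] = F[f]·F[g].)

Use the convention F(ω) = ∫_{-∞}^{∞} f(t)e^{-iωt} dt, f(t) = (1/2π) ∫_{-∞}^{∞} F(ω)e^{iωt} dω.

F[f₁*f₂](ω) = \pi^{2} e^{- \frac{17 \left|{\omega}\right|}{3}}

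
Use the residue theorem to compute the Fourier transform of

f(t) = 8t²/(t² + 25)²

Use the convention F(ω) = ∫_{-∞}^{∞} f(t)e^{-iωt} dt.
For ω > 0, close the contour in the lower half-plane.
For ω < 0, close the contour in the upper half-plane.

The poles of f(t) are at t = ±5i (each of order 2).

Let g(z) = f(z)e^{-iωz}; for large |z| the factor e^{-iωz} decays in the lower half-plane when ω > 0 and in the upper half-plane when ω < 0.

Case ω > 0 (lower half-plane, clockwise contour ⇒ F(ω) = -2πi·ΣRes):
  Res_{z = - 5 i} g(z) = i \left(\frac{2}{5} - 2 \omega\right) e^{- 5 \omega} (pole of order 2)
  F(ω) = -2πi·ΣRes = \frac{4 \pi \left(1 - 5 \omega\right) e^{- 5 \omega}}{5}

Case ω < 0 (upper half-plane, counterclockwise contour ⇒ F(ω) = +2πi·ΣRes):
  Res_{z = 5 i} g(z) = i \left(- 2 \omega - \frac{2}{5}\right) e^{5 \omega} (pole of order 2)
  F(ω) = 2πi·ΣRes = \frac{4 \pi \left(5 \omega + 1\right) e^{5 \omega}}{5}

Both cases combine into a single formula in |ω|:

F(ω) = \frac{4 \pi \left(1 - 5 \left|{\omega}\right|\right) e^{- 5 \left|{\omega}\right|}}{5}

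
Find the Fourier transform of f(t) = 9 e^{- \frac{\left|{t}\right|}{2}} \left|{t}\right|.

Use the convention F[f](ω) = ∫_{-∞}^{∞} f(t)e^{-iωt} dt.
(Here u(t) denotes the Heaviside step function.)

F(ω) = \frac{72 \left(1 - 4 \omega^{2}\right)}{\left(4 \omega^{2} + 1\right)^{2}}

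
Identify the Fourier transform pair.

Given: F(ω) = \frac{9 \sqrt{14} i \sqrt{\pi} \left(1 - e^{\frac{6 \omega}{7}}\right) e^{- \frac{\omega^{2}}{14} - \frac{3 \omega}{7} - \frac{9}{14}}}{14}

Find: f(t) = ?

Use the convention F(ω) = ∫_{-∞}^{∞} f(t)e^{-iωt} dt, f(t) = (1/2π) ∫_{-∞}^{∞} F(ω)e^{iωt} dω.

f(t) = 9 e^{- \frac{7 t^{2}}{2}} \sin{\left(3 t \right)}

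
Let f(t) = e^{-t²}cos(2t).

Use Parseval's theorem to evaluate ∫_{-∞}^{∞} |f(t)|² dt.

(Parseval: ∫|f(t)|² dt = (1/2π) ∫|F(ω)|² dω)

∫|f(t)|² dt = \frac{\sqrt{2} \sqrt{\pi} \left(1 + e^{2}\right)}{4 e^{2}}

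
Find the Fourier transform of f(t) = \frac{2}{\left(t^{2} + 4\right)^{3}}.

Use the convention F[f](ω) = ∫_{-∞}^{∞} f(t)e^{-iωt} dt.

F(ω) = \frac{\pi \left(4 \omega^{2} + 6 \left|{\omega}\right| + 3\right) e^{- 2 \left|{\omega}\right|}}{128}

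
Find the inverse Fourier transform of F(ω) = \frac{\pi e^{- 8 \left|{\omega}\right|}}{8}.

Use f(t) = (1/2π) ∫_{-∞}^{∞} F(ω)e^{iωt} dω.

f(t) = \frac{1}{t^{2} + 64}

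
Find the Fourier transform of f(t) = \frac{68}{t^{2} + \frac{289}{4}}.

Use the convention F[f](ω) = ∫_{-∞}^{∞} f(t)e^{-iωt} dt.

F(ω) = 8 \pi e^{- \frac{17 \left|{\omega}\right|}{2}}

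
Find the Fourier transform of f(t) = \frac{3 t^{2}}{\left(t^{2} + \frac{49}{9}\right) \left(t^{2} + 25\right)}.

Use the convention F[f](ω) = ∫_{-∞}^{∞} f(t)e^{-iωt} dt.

F(ω) = \frac{135 \pi e^{- 5 \left|{\omega}\right|}}{176} - \frac{63 \pi e^{- \frac{7 \left|{\omega}\right|}{3}}}{176}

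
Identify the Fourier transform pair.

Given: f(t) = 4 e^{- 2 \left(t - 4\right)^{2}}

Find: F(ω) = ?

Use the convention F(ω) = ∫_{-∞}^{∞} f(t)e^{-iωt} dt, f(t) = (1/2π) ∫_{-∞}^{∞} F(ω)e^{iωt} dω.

F(ω) = 2 \sqrt{2} \sqrt{\pi} e^{- \frac{\omega \left(\omega + 32 i\right)}{8}}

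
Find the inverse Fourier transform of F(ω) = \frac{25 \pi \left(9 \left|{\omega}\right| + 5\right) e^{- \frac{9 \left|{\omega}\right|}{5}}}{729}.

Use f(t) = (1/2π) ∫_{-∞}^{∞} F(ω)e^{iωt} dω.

f(t) = \frac{2}{\left(t^{2} + \frac{81}{25}\right)^{2}}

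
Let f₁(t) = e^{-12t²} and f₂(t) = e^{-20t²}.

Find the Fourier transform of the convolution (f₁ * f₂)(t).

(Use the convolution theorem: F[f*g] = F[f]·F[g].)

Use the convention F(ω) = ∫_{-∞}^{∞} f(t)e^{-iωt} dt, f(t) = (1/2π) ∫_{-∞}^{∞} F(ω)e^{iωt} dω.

F[f₁*f₂](ω) = \frac{\sqrt{15} \pi e^{- \frac{\omega^{2}}{30}}}{60}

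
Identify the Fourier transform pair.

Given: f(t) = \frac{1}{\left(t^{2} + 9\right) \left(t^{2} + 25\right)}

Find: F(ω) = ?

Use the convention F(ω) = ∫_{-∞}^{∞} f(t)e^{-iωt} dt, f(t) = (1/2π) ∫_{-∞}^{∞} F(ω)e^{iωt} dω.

F(ω) = \frac{\pi \left(5 e^{2 \left|{\omega}\right|} - 3\right) e^{- 5 \left|{\omega}\right|}}{240}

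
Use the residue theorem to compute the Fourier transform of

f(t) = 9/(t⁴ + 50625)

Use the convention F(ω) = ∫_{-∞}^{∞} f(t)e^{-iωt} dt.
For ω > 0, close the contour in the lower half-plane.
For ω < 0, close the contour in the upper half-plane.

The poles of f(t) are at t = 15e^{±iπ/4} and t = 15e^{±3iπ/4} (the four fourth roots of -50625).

Let g(z) = f(z)e^{-iωz}; for large |z| the factor e^{-iωz} decays in the lower half-plane when ω > 0 and in the upper half-plane when ω < 0.

Case ω > 0 (lower half-plane, clockwise contour ⇒ F(ω) = -2πi·ΣRes):
  Res_{z = - \frac{15 \sqrt{2}}{2} - \frac{15 \sqrt{2} i}{2}} g(z) = \frac{\sqrt{2} i \left(1 - i\right) e^{\frac{15 \sqrt{2} \omega \left(-1 + i\right)}{2}}}{3000}
  Res_{z = \frac{15 \sqrt{2}}{2} - \frac{15 \sqrt{2} i}{2}} g(z) = \frac{\sqrt{2} i \left(1 + i\right) e^{- \frac{15 \sqrt{2} \omega \left(1 + i\right)}{2}}}{3000}
  F(ω) = -2πi·ΣRes = \frac{\sqrt{2} \pi \left(1 - i\right) \left(e^{15 \sqrt{2} i \omega} + i\right) e^{- \frac{15 \sqrt{2} \omega \left(1 + i\right)}{2}}}{1500} = \frac{\pi e^{- \frac{15 \sqrt{2} \omega}{2}} \sin{\left(\frac{15 \sqrt{2} \omega}{2} + \frac{\pi}{4} \right)}}{375}

Case ω < 0 (upper half-plane, counterclockwise contour ⇒ F(ω) = +2πi·ΣRes):
  Res_{z = \frac{15 \sqrt{2}}{2} + \frac{15 \sqrt{2} i}{2}} g(z) = \frac{\sqrt{2} i \left(-1 + i\right) e^{\frac{15 \sqrt{2} \omega \left(1 - i\right)}{2}}}{3000}
  Res_{z = - \frac{15 \sqrt{2}}{2} + \frac{15 \sqrt{2} i}{2}} g(z) = \frac{\sqrt{2} \left(1 - i\right) e^{\frac{15 \sqrt{2} \omega \left(1 + i\right)}{2}}}{3000}
  F(ω) = 2πi·ΣRes = - \frac{\sqrt{2} i \pi \left(i \left(1 - i\right) e^{\frac{15 \sqrt{2} \omega \left(1 - i\right)}{2}} - \left(1 - i\right) e^{\frac{15 \sqrt{2} \omega \left(1 + i\right)}{2}}\right)}{1500} = \frac{\pi e^{\frac{15 \sqrt{2} \omega}{2}} \cos{\left(\frac{15 \sqrt{2} \omega}{2} + \frac{\pi}{4} \right)}}{375}

Both cases combine into a single formula in |ω|:

F(ω) = \frac{\pi e^{- \frac{15 \sqrt{2} \left|{\omega}\right|}{2}} \sin{\left(\frac{15 \sqrt{2} \left|{\omega}\right|}{2} + \frac{\pi}{4} \right)}}{375}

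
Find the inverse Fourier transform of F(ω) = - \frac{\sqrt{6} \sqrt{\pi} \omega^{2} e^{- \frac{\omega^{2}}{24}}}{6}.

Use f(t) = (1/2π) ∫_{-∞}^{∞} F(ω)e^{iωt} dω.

f(t) = 6 \left(24 t^{2} - 2\right) e^{- 6 t^{2}}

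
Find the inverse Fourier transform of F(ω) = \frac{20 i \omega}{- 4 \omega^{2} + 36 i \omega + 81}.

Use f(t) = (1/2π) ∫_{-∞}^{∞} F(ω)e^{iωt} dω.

f(t) = 5 \left(1 - \frac{9 t}{2}\right) e^{- \frac{9 t}{2}} u\left(t\right)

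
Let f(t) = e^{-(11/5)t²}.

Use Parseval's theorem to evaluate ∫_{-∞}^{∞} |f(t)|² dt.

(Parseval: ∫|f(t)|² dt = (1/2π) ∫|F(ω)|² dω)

∫|f(t)|² dt = \frac{\sqrt{110} \sqrt{\pi}}{22}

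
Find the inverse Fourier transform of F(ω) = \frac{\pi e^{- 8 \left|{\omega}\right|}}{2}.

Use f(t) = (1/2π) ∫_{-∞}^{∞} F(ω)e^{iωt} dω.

f(t) = \frac{4}{t^{2} + 64}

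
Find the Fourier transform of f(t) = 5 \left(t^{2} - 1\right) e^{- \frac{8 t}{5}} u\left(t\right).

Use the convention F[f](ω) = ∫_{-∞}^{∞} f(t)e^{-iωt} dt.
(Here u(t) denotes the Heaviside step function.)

F(ω) = \frac{25 \left(250 i \omega - \left(5 i \omega + 8\right)^{3} + 400\right)}{\left(5 i \omega + 8\right)^{4}}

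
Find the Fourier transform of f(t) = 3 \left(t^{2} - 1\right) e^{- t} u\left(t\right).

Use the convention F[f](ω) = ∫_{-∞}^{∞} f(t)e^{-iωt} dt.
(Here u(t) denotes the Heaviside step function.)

F(ω) = \frac{3 \left(2 i \omega - \left(i \omega + 1\right)^{3} + 2\right)}{\left(i \omega + 1\right)^{4}}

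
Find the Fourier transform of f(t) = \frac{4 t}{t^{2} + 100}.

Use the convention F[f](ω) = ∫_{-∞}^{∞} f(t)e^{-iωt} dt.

F(ω) = - 4 i \pi e^{- 10 \left|{\omega}\right|} \operatorname{sign}{\left(\omega \right)}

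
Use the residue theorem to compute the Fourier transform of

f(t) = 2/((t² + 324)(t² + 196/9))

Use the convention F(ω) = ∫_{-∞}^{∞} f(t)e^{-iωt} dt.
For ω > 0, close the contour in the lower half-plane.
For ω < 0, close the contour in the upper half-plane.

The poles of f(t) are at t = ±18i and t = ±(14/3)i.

Let g(z) = f(z)e^{-iωz}; for large |z| the factor e^{-iωz} decays in the lower half-plane when ω > 0 and in the upper half-plane when ω < 0.

Case ω > 0 (lower half-plane, clockwise contour ⇒ F(ω) = -2πi·ΣRes):
  Res_{z = - 18 i} g(z) = - \frac{i e^{- 18 \omega}}{5440}
  Res_{z = - \frac{14 i}{3}} g(z) = \frac{27 i e^{- \frac{14 \omega}{3}}}{38080}
  F(ω) = -2πi·ΣRes = - \frac{\pi e^{- 18 \omega}}{2720} + \frac{27 \pi e^{- \frac{14 \omega}{3}}}{19040}

Case ω < 0 (upper half-plane, counterclockwise contour ⇒ F(ω) = +2πi·ΣRes):
  Res_{z = 18 i} g(z) = \frac{i e^{18 \omega}}{5440}
  Res_{z = \frac{14 i}{3}} g(z) = - \frac{27 i e^{\frac{14 \omega}{3}}}{38080}
  F(ω) = 2πi·ΣRes = \frac{\pi \left(27 e^{\frac{14 \omega}{3}} - 7 e^{18 \omega}\right)}{19040}

Both cases combine into a single formula in |ω|:

F(ω) = - \frac{\pi e^{- 18 \left|{\omega}\right|}}{2720} + \frac{27 \pi e^{- \frac{14 \left|{\omega}\right|}{3}}}{19040}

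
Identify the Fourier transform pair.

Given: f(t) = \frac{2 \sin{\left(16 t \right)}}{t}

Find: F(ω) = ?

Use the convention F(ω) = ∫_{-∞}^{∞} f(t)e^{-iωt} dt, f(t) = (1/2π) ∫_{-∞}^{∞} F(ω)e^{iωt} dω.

F(ω) = \begin{cases} 2 \pi & \text{for}\: \omega > -16 \wedge \omega < 16 \\0 & \text{otherwise} \end{cases}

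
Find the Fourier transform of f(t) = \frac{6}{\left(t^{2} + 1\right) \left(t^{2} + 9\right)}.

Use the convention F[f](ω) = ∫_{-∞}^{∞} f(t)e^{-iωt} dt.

F(ω) = \frac{\pi \left(3 e^{2 \left|{\omega}\right|} - 1\right) e^{- 3 \left|{\omega}\right|}}{4}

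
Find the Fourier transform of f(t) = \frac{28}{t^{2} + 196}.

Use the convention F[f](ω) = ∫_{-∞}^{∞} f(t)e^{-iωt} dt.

F(ω) = 2 \pi e^{- 14 \left|{\omega}\right|}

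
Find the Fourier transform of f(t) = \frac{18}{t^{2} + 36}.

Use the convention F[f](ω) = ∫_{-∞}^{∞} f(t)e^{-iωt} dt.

F(ω) = 3 \pi e^{- 6 \left|{\omega}\right|}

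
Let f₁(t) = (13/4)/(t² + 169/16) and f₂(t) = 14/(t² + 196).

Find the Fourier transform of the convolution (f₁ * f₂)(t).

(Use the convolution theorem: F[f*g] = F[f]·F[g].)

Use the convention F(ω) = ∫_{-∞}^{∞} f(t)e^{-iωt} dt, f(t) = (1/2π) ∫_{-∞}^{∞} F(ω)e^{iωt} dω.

F[f₁*f₂](ω) = \pi^{2} e^{- \frac{69 \left|{\omega}\right|}{4}}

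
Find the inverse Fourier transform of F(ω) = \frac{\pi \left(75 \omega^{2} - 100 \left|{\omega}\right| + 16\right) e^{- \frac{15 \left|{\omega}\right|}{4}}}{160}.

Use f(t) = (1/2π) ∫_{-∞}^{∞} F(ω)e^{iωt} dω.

f(t) = \frac{t^{4}}{\left(t^{2} + \frac{225}{16}\right)^{3}}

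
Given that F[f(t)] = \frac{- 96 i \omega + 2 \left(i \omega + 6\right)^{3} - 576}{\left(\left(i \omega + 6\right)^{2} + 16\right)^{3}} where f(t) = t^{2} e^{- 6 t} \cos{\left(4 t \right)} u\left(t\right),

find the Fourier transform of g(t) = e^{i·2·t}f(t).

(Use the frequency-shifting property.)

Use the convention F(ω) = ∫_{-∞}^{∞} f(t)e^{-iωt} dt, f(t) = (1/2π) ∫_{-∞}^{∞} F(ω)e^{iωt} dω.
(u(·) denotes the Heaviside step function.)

F[g](ω) = \frac{2 \left(48 i \left(2 - \omega\right) + \left(i \left(\omega - 2\right) + 6\right)^{3} - 288\right)}{\left(\left(i \left(\omega - 2\right) + 6\right)^{2} + 16\right)^{3}}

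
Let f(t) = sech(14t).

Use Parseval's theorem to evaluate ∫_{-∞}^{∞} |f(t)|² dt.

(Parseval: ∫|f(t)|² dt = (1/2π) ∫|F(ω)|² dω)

∫|f(t)|² dt = \frac{1}{7}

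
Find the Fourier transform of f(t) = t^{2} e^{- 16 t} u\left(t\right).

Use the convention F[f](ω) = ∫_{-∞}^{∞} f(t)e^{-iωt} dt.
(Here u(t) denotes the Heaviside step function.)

F(ω) = \frac{2}{\left(i \omega + 16\right)^{3}}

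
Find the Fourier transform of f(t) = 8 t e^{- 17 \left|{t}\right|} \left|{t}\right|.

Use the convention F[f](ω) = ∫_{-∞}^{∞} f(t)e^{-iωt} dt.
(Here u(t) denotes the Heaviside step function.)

F(ω) = \frac{32 i \omega \left(\omega^{2} - 867\right)}{\left(\omega^{2} + 289\right)^{3}}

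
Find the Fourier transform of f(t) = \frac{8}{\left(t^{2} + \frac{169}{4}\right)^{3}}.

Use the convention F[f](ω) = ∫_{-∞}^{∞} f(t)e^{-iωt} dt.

F(ω) = \frac{8 \pi \left(169 \omega^{2} + 78 \left|{\omega}\right| + 12\right) e^{- \frac{13 \left|{\omega}\right|}{2}}}{371293}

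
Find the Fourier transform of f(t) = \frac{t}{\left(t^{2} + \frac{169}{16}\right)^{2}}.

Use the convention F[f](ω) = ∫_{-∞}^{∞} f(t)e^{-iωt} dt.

F(ω) = - \frac{2 i \pi \omega e^{- \frac{13 \left|{\omega}\right|}{4}}}{13}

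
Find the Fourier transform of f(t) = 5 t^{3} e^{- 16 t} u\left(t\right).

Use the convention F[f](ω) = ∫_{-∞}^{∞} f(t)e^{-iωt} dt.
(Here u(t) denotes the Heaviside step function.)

F(ω) = \frac{30}{\left(i \omega + 16\right)^{4}}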